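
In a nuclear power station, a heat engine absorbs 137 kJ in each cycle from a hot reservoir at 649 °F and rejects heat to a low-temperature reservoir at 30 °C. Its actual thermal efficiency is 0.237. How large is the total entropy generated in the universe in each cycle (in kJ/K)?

ΔS_univ ≈ 0.122 kJ/K

T_H = 649 °F → (649 − 32) × 5/9 = 342.78 °C = 615.93 K.
T_C = 30 °C → 30 + 273.15 = 303.15 K.
W = η·Q_H = 0.237 × 137 = 32.47 kJ, so Q_C = Q_H − W = 104.5 kJ.
Reservoir entropy changes: ΔS_H = −Q_H/T_H = −137/615.93 = -0.2224 kJ/K and ΔS_C = +Q_C/T_C = 104.5/303.15 = 0.3448 kJ/K.
ΔS_univ = −Q_H/T_H + Q_C/T_C = 0.122 kJ/K (> 0, since η = 0.237 < η_Carnot = 0.508).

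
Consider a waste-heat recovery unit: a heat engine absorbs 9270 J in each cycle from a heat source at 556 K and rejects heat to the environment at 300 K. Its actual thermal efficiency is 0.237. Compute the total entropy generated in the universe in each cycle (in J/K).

W = η·Q_H = 0.237 × 9270 = 2197 J, so Q_C = Q_H − W = 7073 J.
Entropy balance on the reservoirs: −Q_H/T_H = -16.67 J/K, +Q_C/T_C = 23.58 J/K.
ΔS_univ = −Q_H/T_H + Q_C/T_C = 6.90 J/K (> 0, since η = 0.237 < η_Carnot = 0.460).

ΔS_univ ≈ 6.90 J/K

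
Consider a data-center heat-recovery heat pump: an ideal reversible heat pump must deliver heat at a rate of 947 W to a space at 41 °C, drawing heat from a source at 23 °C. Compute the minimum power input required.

Ẇ_in ≈ 54.3 W

T_H = 41 °C → 41 + 273.15 = 314.15 K.
T_C = 23 °C → 23 + 273.15 = 296.15 K.
Reversible heating COP: COP_HP = T_H/(T_H − T_C) = 314.15/18.00 = 17.4528.
W = Q_H/COP_HP = 947/17.4528 = 54.3 W.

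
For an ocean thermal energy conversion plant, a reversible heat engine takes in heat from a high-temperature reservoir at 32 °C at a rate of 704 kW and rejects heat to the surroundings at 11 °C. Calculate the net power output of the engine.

T_H = 32 °C → 32 + 273.15 = 305.15 K.
T_C = 11 °C → 11 + 273.15 = 284.15 K.
Carnot efficiency: η = 1 − T_C/T_H = 1 − 284.15/305.15 = 0.0688.
W = η·Q_H = 0.0688 × 704 = 48.45 kW.

Ẇ ≈ 48.45 kW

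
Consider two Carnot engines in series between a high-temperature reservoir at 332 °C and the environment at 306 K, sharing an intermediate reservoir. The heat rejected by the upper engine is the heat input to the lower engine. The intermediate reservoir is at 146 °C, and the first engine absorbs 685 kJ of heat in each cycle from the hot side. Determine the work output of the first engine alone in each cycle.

W₁ ≈ 211 kJ

T_H = 332 °C → 332 + 273.15 = 605.15 K.
T_m = 146 °C → 146 + 273.15 = 419.15 K.
First-stage efficiency η₁ = 1 − T_m/T_H = 1 − 419.15/605.15 = 0.3074.
W₁ = η₁·Q_H = 0.3074 × 685 = 211 kJ.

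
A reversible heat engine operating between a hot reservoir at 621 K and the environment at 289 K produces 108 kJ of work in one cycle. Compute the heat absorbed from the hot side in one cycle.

The Carnot efficiency is η = 1 − T_C/T_H = 1 − 289.00/621.00 = 0.5346.
Q_H = W/η = 108/0.5346 = 202.0 kJ.

Q_H ≈ 202.0 kJ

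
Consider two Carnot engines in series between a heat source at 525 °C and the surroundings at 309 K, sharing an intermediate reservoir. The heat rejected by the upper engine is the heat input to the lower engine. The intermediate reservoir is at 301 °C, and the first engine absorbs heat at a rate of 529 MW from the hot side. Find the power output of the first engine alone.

T_H = 525 °C → 525 + 273.15 = 798.15 K.
T_m = 301 °C → 301 + 273.15 = 574.15 K.
First-stage efficiency η₁ = 1 − T_m/T_H = 1 − 574.15/798.15 = 0.2806.
W₁ = η₁·Q_H = 0.2806 × 529 = 148.5 MW.

Ẇ₁ ≈ 148.5 MW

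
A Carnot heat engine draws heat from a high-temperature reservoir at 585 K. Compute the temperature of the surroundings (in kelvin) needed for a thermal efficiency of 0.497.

T_C ≈ 294 K

From η = 1 − T_C/T_H, T_C = T_H·(1 − η) = 585.00 × (1 − 0.497) = 294 K.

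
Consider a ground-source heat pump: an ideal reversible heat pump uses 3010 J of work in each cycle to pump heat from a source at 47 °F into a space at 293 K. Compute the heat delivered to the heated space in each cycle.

Q_H ≈ 76600 J

T_C = 47 °F → (47 − 32) × 5/9 = 8.33 °C = 281.48 K.
The Carnot heat-pump COP is COP_HP = T_H/(T_H − T_C) = 293.00/11.52 = 25.4414.
Q_H = COP_HP · W = 25.4414 × 3010 = 76600 J.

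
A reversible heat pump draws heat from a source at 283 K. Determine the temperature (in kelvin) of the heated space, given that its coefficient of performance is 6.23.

COP_HP = T_H/(T_H − T_C) ⇒ T_H = T_C·COP_HP/(COP_HP − 1) = 283.00 × 6.23/(6.23 − 1) = 337 K.

T_H ≈ 337 K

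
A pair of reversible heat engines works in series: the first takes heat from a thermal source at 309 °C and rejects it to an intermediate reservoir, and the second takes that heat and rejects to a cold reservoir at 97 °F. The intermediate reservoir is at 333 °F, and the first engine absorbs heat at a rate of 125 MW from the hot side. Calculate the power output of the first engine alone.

T_H = 309 °C → 309 + 273.15 = 582.15 K.
T_C = 97 °F → (97 − 32) × 5/9 = 36.11 °C = 309.26 K.
T_m = 333 °F → (333 − 32) × 5/9 = 167.22 °C = 440.37 K.
First-stage efficiency η₁ = 1 − T_m/T_H = 1 − 440.37/582.15 = 0.2435.
W₁ = η₁·Q_H = 0.2435 × 125 = 30.4 MW.

Ẇ₁ ≈ 30.4 MW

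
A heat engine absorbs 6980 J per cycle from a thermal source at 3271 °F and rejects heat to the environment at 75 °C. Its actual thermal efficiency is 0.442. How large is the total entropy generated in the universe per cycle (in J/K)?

ΔS_univ ≈ 7.819 J/K

T_H = 3271 °F → (3271 − 32) × 5/9 = 1799.44 °C = 2072.59 K.
T_C = 75 °C → 75 + 273.15 = 348.15 K.
W = η·Q_H = 0.442 × 6980 = 3085 J, so Q_C = Q_H − W = 3895 J.
The hot reservoir loses entropy Q_H/T_H = 6980/2072.59 = 3.368 J/K; the cold reservoir gains Q_C/T_C = 3895/348.15 = 11.19 J/K.
ΔS_univ = −Q_H/T_H + Q_C/T_C = 7.819 J/K (> 0, since η = 0.442 < η_Carnot = 0.832).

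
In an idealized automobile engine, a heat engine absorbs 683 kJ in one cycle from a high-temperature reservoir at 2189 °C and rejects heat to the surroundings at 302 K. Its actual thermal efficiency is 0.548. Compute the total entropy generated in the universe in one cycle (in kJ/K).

ΔS_univ ≈ 0.745 kJ/K

T_H = 2189 °C → 2189 + 273.15 = 2462.15 K.
W = η·Q_H = 0.548 × 683 = 374.3 kJ, so Q_C = Q_H − W = 308.7 kJ.
The hot reservoir loses entropy Q_H/T_H = 683/2462.15 = 0.2774 kJ/K; the cold reservoir gains Q_C/T_C = 308.7/302.00 = 1.022 kJ/K.
ΔS_univ = −Q_H/T_H + Q_C/T_C = 0.745 kJ/K (> 0, since η = 0.548 < η_Carnot = 0.877).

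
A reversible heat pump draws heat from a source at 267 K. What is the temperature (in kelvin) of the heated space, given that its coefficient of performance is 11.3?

COP_HP = T_H/(T_H − T_C) ⇒ T_H = T_C·COP_HP/(COP_HP − 1) = 267.00 × 11.3/(11.3 − 1) = 293 K.

T_H ≈ 293 K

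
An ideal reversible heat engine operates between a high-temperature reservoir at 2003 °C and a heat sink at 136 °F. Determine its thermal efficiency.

T_H = 2003 °C → 2003 + 273.15 = 2276.15 K.
T_C = 136 °F → (136 − 32) × 5/9 = 57.78 °C = 330.93 K.
Since the cycle is reversible, η = 1 − T_C/T_H = 1 − 330.93/2276.15 = 0.855.

η ≈ 0.855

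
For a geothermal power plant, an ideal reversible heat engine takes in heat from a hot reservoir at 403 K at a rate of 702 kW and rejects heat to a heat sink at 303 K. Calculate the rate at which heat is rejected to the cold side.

η_rev = 1 − T_C/T_H = 1 − 303.00/403.00 = 0.2481.
For a reversible cycle Q_C/Q_H = T_C/T_H, so Q_C = 702 × 303.00/403.00 = 528 kW.

Q̇_C ≈ 528 kW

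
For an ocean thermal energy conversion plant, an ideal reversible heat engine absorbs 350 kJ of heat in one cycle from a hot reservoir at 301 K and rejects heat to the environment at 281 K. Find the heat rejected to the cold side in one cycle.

Q_C ≈ 327 kJ

η_rev = 1 − T_C/T_H = 1 − 281.00/301.00 = 0.0664.
For a reversible cycle Q_C/Q_H = T_C/T_H, so Q_C = 350 × 281.00/301.00 = 327 kJ.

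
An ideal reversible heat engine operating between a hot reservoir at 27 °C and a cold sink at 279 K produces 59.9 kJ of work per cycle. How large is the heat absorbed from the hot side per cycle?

T_H = 27 °C → 27 + 273.15 = 300.15 K.
Since the cycle is reversible, η = 1 − T_C/T_H = 1 − 279.00/300.15 = 0.0705.
Q_H = W/η = 59.9/0.0705 = 850 kJ.

Q_H ≈ 850 kJ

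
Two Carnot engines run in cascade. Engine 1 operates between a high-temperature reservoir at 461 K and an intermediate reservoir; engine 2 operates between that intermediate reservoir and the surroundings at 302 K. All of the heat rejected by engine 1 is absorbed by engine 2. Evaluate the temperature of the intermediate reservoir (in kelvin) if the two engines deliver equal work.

T_m ≈ 381.5 K

For reversible stages Q_m = Q_H·(T_m/T_H). Setting W₁ = Q_H(1 − T_m/T_H) equal to W₂ = Q_m(1 − T_C/T_m) = Q_H·(T_m − T_C)/T_H gives T_H − T_m = T_m − T_C, so T_m = (T_H + T_C)/2 = (461.00 + 302.00)/2 = 381.5 K.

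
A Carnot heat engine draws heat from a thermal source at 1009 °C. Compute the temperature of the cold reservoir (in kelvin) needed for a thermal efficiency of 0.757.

T_C ≈ 312 K

T_H = 1009 °C → 1009 + 273.15 = 1282.15 K.
From η = 1 − T_C/T_H, T_C = T_H·(1 − η) = 1282.15 × (1 − 0.757) = 312 K.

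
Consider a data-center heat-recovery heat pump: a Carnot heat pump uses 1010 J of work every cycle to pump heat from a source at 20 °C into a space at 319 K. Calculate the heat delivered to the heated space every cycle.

Q_H ≈ 12500 J

T_C = 20 °C → 20 + 273.15 = 293.15 K.
Reversible heating COP: COP_HP = T_H/(T_H − T_C) = 319.00/25.85 = 12.3404.
Q_H = COP_HP · W = 12.3404 × 1010 = 12500 J.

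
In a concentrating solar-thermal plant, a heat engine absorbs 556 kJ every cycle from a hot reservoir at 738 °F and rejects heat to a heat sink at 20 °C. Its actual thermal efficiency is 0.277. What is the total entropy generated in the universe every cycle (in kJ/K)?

ΔS_univ ≈ 0.536 kJ/K

T_H = 738 °F → (738 − 32) × 5/9 = 392.22 °C = 665.37 K.
T_C = 20 °C → 20 + 273.15 = 293.15 K.
W = η·Q_H = 0.277 × 556 = 154.0 kJ, so Q_C = Q_H − W = 402.0 kJ.
Reservoir entropy changes: ΔS_H = −Q_H/T_H = −556/665.37 = -0.8356 kJ/K and ΔS_C = +Q_C/T_C = 402.0/293.15 = 1.371 kJ/K.
ΔS_univ = −Q_H/T_H + Q_C/T_C = 0.536 kJ/K (> 0, since η = 0.277 < η_Carnot = 0.559).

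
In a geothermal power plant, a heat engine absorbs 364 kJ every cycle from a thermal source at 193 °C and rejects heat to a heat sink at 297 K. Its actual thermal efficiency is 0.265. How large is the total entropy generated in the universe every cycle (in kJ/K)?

ΔS_univ ≈ 0.120 kJ/K

T_H = 193 °C → 193 + 273.15 = 466.15 K.
W = η·Q_H = 0.265 × 364 = 96.46 kJ, so Q_C = Q_H − W = 267.5 kJ.
Entropy balance on the reservoirs: −Q_H/T_H = -0.7809 kJ/K, +Q_C/T_C = 0.9008 kJ/K.
ΔS_univ = −Q_H/T_H + Q_C/T_C = 0.120 kJ/K (> 0, since η = 0.265 < η_Carnot = 0.363).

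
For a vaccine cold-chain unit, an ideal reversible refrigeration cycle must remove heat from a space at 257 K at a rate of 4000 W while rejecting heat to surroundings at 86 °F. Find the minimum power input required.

Ẇ_in ≈ 718 W

T_H = 86 °F → (86 − 32) × 5/9 = 30.00 °C = 303.15 K.
The reversible coefficient of performance is COP_R = T_C/(T_H − T_C) = 257.00/46.15 = 5.5688.
W = Q_C/COP_R = 4000/5.5688 = 718 W.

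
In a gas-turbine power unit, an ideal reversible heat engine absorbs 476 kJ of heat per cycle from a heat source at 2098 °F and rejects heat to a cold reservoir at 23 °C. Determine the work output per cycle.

W ≈ 376.8 kJ

T_H = 2098 °F → (2098 − 32) × 5/9 = 1147.78 °C = 1420.93 K.
T_C = 23 °C → 23 + 273.15 = 296.15 K.
η_rev = 1 − T_C/T_H = 1 − 296.15/1420.93 = 0.7916.
W = η·Q_H = 0.7916 × 476 = 376.8 kJ.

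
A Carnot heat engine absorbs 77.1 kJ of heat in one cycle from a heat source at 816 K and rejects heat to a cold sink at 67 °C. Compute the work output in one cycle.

T_C = 67 °C → 67 + 273.15 = 340.15 K.
For a reversible engine, η = 1 − T_C/T_H = 1 − 340.15/816.00 = 0.5831.
W = η·Q_H = 0.5831 × 77.1 = 45.0 kJ.

W ≈ 45.0 kJ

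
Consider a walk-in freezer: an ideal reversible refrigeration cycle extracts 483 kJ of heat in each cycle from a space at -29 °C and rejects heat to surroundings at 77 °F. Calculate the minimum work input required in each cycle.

W_in ≈ 107 kJ

T_H = 77 °F → (77 − 32) × 5/9 = 25.00 °C = 298.15 K.
T_C = -29 °C → -29 + 273.15 = 244.15 K.
Carnot COP: COP_R = T_C/(T_H − T_C) = 244.15/54.00 = 4.5213.
W = Q_C/COP_R = 483/4.5213 = 107 kJ.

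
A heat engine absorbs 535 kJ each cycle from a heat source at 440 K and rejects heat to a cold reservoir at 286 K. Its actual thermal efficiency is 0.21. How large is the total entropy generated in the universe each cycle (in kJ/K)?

W = η·Q_H = 0.21 × 535 = 112.3 kJ, so Q_C = Q_H − W = 422.6 kJ.
Entropy balance on the reservoirs: −Q_H/T_H = -1.216 kJ/K, +Q_C/T_C = 1.478 kJ/K.
ΔS_univ = −Q_H/T_H + Q_C/T_C = 0.2619 kJ/K (> 0, since η = 0.21 < η_Carnot = 0.350).

ΔS_univ ≈ 0.2619 kJ/K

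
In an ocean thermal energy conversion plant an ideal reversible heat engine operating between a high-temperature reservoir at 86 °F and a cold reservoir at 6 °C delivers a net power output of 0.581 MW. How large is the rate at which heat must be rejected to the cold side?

T_H = 86 °F → (86 − 32) × 5/9 = 30.00 °C = 303.15 K.
T_C = 6 °C → 6 + 273.15 = 279.15 K.
η_rev = 1 − T_C/T_H = 1 − 279.15/303.15 = 0.0792.
Since Q_C/Q_H = T_C/T_H and Q_H = W/η, Q_C = W·T_C/(T_H − T_C) = 0.581 × 279.15/24.00 = 6.758 MW.

Q̇_C ≈ 6.758 MW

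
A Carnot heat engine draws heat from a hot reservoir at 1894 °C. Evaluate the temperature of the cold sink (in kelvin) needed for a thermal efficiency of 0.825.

T_H = 1894 °C → 1894 + 273.15 = 2167.15 K.
From η = 1 − T_C/T_H, T_C = T_H·(1 − η) = 2167.15 × (1 − 0.825) = 379 K.

T_C ≈ 379 K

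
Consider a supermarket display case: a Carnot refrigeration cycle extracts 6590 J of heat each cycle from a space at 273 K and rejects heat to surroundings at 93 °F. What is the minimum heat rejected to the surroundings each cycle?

T_H = 93 °F → (93 − 32) × 5/9 = 33.89 °C = 307.04 K.
For a reversible cycle Q_H/Q_C = T_H/T_C, so Q_H = Q_C·T_H/T_C = 6590 × 307.04/273.00 = 7410 J.

Q_H ≈ 7410 J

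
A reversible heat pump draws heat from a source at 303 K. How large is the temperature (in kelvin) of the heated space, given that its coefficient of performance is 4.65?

T_H ≈ 386 K

COP_HP = T_H/(T_H − T_C) ⇒ T_H = T_C·COP_HP/(COP_HP − 1) = 303.00 × 4.65/(4.65 − 1) = 386 K.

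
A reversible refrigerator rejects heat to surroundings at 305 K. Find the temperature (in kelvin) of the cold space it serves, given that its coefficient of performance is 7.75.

COP_R = T_C/(T_H − T_C) ⇒ T_C = T_H·COP_R/(1 + COP_R) = 305.00 × 7.75/(1 + 7.75) = 270 K.

T_C ≈ 270 K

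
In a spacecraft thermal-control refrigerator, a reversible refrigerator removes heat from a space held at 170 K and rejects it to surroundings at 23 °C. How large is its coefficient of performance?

T_H = 23 °C → 23 + 273.15 = 296.15 K.
COP_R = T_C/(T_H − T_C) = 170.00/(296.15 − 170.00) = 1.35.

COP_R ≈ 1.35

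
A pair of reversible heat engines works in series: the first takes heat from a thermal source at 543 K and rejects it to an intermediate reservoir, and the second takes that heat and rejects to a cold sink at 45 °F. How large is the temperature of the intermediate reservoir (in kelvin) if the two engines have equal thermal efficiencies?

T_m ≈ 390 K

T_C = 45 °F → (45 − 32) × 5/9 = 7.22 °C = 280.37 K.
Equal efficiencies require 1 − T_m/T_H = 1 − T_C/T_m, i.e. T_m/T_H = T_C/T_m, so T_m = √(T_H·T_C) = √(543.00 × 280.37) = 390 K.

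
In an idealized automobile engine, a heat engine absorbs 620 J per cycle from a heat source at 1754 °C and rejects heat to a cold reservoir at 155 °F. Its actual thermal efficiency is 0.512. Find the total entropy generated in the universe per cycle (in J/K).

T_H = 1754 °C → 1754 + 273.15 = 2027.15 K.
T_C = 155 °F → (155 − 32) × 5/9 = 68.33 °C = 341.48 K.
W = η·Q_H = 0.512 × 620 = 317.4 J, so Q_C = Q_H − W = 302.6 J.
Reservoir entropy changes: ΔS_H = −Q_H/T_H = −620/2027.15 = -0.3058 J/K and ΔS_C = +Q_C/T_C = 302.6/341.48 = 0.8860 J/K.
ΔS_univ = −Q_H/T_H + Q_C/T_C = 0.580 J/K (> 0, since η = 0.512 < η_Carnot = 0.832).

ΔS_univ ≈ 0.580 J/K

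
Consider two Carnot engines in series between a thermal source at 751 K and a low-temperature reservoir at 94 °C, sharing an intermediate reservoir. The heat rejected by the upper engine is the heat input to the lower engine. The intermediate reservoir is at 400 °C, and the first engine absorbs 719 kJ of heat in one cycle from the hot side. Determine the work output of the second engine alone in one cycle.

W₂ ≈ 293 kJ

T_C = 94 °C → 94 + 273.15 = 367.15 K.
T_m = 400 °C → 400 + 273.15 = 673.15 K.
Heat entering the second stage: Q_m = Q_H·(T_m/T_H) = 719 × 673.15/751.00 = 644 kJ.
Second-stage efficiency η₂ = 1 − T_C/T_m = 1 − 367.15/673.15 = 0.4546, so W₂ = η₂·Q_m = 293 kJ.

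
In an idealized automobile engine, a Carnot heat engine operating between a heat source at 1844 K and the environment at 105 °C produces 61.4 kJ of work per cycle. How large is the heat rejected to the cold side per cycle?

T_C = 105 °C → 105 + 273.15 = 378.15 K.
η_rev = 1 − T_C/T_H = 1 − 378.15/1844.00 = 0.7949.
Since Q_C/Q_H = T_C/T_H and Q_H = W/η, Q_C = W·T_C/(T_H − T_C) = 61.4 × 378.15/1465.85 = 15.84 kJ.

Q_C ≈ 15.84 kJ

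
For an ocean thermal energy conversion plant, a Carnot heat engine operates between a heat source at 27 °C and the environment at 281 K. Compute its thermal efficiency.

η ≈ 0.0638

T_H = 27 °C → 27 + 273.15 = 300.15 K.
Since the cycle is reversible, η = 1 − T_C/T_H = 1 − 281.00/300.15 = 0.0638.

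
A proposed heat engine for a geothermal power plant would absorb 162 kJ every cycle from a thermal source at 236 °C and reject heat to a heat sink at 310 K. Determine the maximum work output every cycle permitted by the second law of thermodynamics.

T_H = 236 °C → 236 + 273.15 = 509.15 K.
No engine can exceed the Carnot limit: η_max = 1 − T_C/T_H = 1 − 310.00/509.15 = 0.3911.
W_max = η_max · Q_H = 0.3911 × 162 = 63.4 kJ.

W_max ≈ 63.4 kJ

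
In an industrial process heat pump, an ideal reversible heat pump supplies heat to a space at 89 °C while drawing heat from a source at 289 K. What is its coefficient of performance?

COP_HP ≈ 4.951

T_H = 89 °C → 89 + 273.15 = 362.15 K.
COP_HP = T_H/(T_H − T_C) = 362.15/(362.15 − 289.00) = 4.951.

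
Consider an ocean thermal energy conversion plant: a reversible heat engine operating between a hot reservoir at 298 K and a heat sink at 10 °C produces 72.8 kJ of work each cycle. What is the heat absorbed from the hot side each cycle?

Q_H ≈ 1461 kJ

T_C = 10 °C → 10 + 273.15 = 283.15 K.
For a reversible engine, η = 1 − T_C/T_H = 1 − 283.15/298.00 = 0.0498.
Q_H = W/η = 72.8/0.0498 = 1461 kJ.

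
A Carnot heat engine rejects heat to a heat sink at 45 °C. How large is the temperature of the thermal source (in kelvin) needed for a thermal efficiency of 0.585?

T_H ≈ 767 K

T_C = 45 °C → 45 + 273.15 = 318.15 K.
From η = 1 − T_C/T_H, solving for T_H gives T_H = T_C/(1 − η) = 318.15/(1 − 0.585) = 767 K.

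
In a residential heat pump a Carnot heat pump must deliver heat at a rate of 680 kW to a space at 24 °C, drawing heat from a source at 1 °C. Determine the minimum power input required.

T_H = 24 °C → 24 + 273.15 = 297.15 K.
T_C = 1 °C → 1 + 273.15 = 274.15 K.
The Carnot heat-pump COP is COP_HP = T_H/(T_H − T_C) = 297.15/23.00 = 12.9196.
W = Q_H/COP_HP = 680/12.9196 = 52.6 kW.

Ẇ_in ≈ 52.6 kW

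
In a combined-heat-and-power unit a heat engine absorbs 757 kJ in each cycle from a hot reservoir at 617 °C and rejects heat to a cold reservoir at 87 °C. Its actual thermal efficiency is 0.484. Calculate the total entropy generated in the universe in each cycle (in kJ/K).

ΔS_univ ≈ 0.2342 kJ/K

T_H = 617 °C → 617 + 273.15 = 890.15 K.
T_C = 87 °C → 87 + 273.15 = 360.15 K.
W = η·Q_H = 0.484 × 757 = 366.4 kJ, so Q_C = Q_H − W = 390.6 kJ.
Entropy balance on the reservoirs: −Q_H/T_H = -0.8504 kJ/K, +Q_C/T_C = 1.085 kJ/K.
ΔS_univ = −Q_H/T_H + Q_C/T_C = 0.2342 kJ/K (> 0, since η = 0.484 < η_Carnot = 0.595).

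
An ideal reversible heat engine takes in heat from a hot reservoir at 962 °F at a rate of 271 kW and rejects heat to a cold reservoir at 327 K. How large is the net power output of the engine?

T_H = 962 °F → (962 − 32) × 5/9 = 516.67 °C = 789.82 K.
η_rev = 1 − T_C/T_H = 1 − 327.00/789.82 = 0.5860.
W = η·Q_H = 0.5860 × 271 = 159 kW.

Ẇ ≈ 159 kW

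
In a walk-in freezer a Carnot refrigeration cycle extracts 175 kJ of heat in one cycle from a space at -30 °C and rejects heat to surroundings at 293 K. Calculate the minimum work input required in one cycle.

T_C = -30 °C → -30 + 273.15 = 243.15 K.
The reversible coefficient of performance is COP_R = T_C/(T_H − T_C) = 243.15/49.85 = 4.8776.
W = Q_C/COP_R = 175/4.8776 = 35.9 kJ.

W_in ≈ 35.9 kJ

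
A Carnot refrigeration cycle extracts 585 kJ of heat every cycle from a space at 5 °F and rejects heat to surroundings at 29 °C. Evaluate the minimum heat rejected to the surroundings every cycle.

Q_H ≈ 685 kJ

T_H = 29 °C → 29 + 273.15 = 302.15 K.
T_C = 5 °F → (5 − 32) × 5/9 = -15.00 °C = 258.15 K.
For a reversible cycle Q_H/Q_C = T_H/T_C, so Q_H = Q_C·T_H/T_C = 585 × 302.15/258.15 = 685 kJ.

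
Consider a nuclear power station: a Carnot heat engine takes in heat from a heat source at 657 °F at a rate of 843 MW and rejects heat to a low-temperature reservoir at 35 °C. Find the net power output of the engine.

T_H = 657 °F → (657 − 32) × 5/9 = 347.22 °C = 620.37 K.
T_C = 35 °C → 35 + 273.15 = 308.15 K.
For a reversible engine, η = 1 − T_C/T_H = 1 − 308.15/620.37 = 0.5033.
W = η·Q_H = 0.5033 × 843 = 424.3 MW.

Ẇ ≈ 424.3 MW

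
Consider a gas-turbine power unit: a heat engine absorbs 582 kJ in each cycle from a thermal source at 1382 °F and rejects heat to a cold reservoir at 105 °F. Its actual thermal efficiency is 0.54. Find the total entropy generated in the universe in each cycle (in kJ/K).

ΔS_univ ≈ 0.285 kJ/K

T_H = 1382 °F → (1382 − 32) × 5/9 = 750.00 °C = 1023.15 K.
T_C = 105 °F → (105 − 32) × 5/9 = 40.56 °C = 313.71 K.
W = η·Q_H = 0.54 × 582 = 314.3 kJ, so Q_C = Q_H − W = 267.7 kJ.
Entropy balance on the reservoirs: −Q_H/T_H = -0.5688 kJ/K, +Q_C/T_C = 0.8534 kJ/K.
ΔS_univ = −Q_H/T_H + Q_C/T_C = 0.285 kJ/K (> 0, since η = 0.54 < η_Carnot = 0.693).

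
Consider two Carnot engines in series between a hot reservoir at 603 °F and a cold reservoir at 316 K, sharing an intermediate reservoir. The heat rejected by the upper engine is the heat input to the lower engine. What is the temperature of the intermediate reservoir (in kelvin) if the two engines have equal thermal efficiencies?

T_H = 603 °F → (603 − 32) × 5/9 = 317.22 °C = 590.37 K.
Equal efficiencies require 1 − T_m/T_H = 1 − T_C/T_m, i.e. T_m/T_H = T_C/T_m, so T_m = √(T_H·T_C) = √(590.37 × 316.00) = 431.9 K.

T_m ≈ 431.9 K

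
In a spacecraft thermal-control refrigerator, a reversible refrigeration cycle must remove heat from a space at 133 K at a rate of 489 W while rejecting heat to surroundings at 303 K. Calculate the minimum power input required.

Ẇ_in ≈ 625 W

Carnot COP: COP_R = T_C/(T_H − T_C) = 133.00/170.00 = 0.7824.
W = Q_C/COP_R = 489/0.7824 = 625 W.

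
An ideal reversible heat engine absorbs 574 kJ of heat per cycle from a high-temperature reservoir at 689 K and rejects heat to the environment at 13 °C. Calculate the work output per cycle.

T_C = 13 °C → 13 + 273.15 = 286.15 K.
For a reversible engine, η = 1 − T_C/T_H = 1 − 286.15/689.00 = 0.5847.
W = η·Q_H = 0.5847 × 574 = 336 kJ.

W ≈ 336 kJ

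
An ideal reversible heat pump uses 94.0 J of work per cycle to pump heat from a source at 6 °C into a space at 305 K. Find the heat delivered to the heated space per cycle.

T_C = 6 °C → 6 + 273.15 = 279.15 K.
COP_HP = T_H/(T_H − T_C) = 305.00/25.85 = 11.7988.
Q_H = COP_HP · W = 11.7988 × 94.0 = 1110 J.

Q_H ≈ 1110 J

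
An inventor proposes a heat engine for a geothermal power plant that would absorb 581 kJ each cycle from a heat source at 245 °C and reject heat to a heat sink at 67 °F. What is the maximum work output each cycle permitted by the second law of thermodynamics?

T_H = 245 °C → 245 + 273.15 = 518.15 K.
T_C = 67 °F → (67 − 32) × 5/9 = 19.44 °C = 292.59 K.
The second-law ceiling is the Carnot efficiency, η_max = 1 − T_C/T_H = 1 − 292.59/518.15 = 0.4353.
W_max = η_max · Q_H = 0.4353 × 581 = 253 kJ.

W_max ≈ 253 kJ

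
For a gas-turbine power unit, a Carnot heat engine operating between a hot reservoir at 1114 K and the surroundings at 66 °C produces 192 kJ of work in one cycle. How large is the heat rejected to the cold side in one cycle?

T_C = 66 °C → 66 + 273.15 = 339.15 K.
For a reversible engine, η = 1 − T_C/T_H = 1 − 339.15/1114.00 = 0.6956.
Since Q_C/Q_H = T_C/T_H and Q_H = W/η, Q_C = W·T_C/(T_H − T_C) = 192 × 339.15/774.85 = 84.04 kJ.

Q_C ≈ 84.04 kJ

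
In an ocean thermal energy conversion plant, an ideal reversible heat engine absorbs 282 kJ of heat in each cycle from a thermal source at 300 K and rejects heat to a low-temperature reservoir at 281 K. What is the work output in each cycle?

The Carnot efficiency is η = 1 − T_C/T_H = 1 − 281.00/300.00 = 0.0633.
W = η·Q_H = 0.0633 × 282 = 17.86 kJ.

W ≈ 17.86 kJ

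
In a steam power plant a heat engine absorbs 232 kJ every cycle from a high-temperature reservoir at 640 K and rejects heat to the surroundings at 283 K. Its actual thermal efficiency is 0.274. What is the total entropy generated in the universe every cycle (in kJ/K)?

ΔS_univ ≈ 0.233 kJ/K

W = η·Q_H = 0.274 × 232 = 63.57 kJ, so Q_C = Q_H − W = 168.4 kJ.
Entropy balance on the reservoirs: −Q_H/T_H = -0.3625 kJ/K, +Q_C/T_C = 0.5952 kJ/K.
ΔS_univ = −Q_H/T_H + Q_C/T_C = 0.233 kJ/K (> 0, since η = 0.274 < η_Carnot = 0.558).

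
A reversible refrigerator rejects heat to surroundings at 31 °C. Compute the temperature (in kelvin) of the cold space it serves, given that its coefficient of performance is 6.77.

T_C ≈ 265 K

T_H = 31 °C → 31 + 273.15 = 304.15 K.
COP_R = T_C/(T_H − T_C) ⇒ T_C = T_H·COP_R/(1 + COP_R) = 304.15 × 6.77/(1 + 6.77) = 265 K.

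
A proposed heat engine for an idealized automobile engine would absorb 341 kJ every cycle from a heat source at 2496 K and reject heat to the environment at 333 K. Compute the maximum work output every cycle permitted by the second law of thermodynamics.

The second-law ceiling is the Carnot efficiency, η_max = 1 − T_C/T_H = 1 − 333.00/2496.00 = 0.8666.
W_max = η_max · Q_H = 0.8666 × 341 = 296 kJ.

W_max ≈ 296 kJ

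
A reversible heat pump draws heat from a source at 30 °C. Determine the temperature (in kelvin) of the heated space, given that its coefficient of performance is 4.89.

T_H ≈ 381 K

T_C = 30 °C → 30 + 273.15 = 303.15 K.
COP_HP = T_H/(T_H − T_C) ⇒ T_H = T_C·COP_HP/(COP_HP − 1) = 303.15 × 4.89/(4.89 − 1) = 381 K.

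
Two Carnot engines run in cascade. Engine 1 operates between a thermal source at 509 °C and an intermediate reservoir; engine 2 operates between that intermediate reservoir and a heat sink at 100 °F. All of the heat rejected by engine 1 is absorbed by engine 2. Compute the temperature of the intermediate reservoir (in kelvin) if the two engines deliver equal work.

T_m ≈ 547 K

T_H = 509 °C → 509 + 273.15 = 782.15 K.
T_C = 100 °F → (100 − 32) × 5/9 = 37.78 °C = 310.93 K.
For reversible stages Q_m = Q_H·(T_m/T_H). Setting W₁ = Q_H(1 − T_m/T_H) equal to W₂ = Q_m(1 − T_C/T_m) = Q_H·(T_m − T_C)/T_H gives T_H − T_m = T_m − T_C, so T_m = (T_H + T_C)/2 = (782.15 + 310.93)/2 = 547 K.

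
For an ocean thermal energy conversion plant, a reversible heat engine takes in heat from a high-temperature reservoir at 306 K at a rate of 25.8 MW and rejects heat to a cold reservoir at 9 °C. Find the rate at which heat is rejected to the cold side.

Q̇_C ≈ 23.8 MW

T_C = 9 °C → 9 + 273.15 = 282.15 K.
Since the cycle is reversible, η = 1 − T_C/T_H = 1 − 282.15/306.00 = 0.0779.
For a reversible cycle Q_C/Q_H = T_C/T_H, so Q_C = 25.8 × 282.15/306.00 = 23.8 MW.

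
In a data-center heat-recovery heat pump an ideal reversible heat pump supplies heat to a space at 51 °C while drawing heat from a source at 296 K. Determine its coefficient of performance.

T_H = 51 °C → 51 + 273.15 = 324.15 K.
COP_HP = T_H/(T_H − T_C) = 324.15/(324.15 − 296.00) = 11.5.

COP_HP ≈ 11.5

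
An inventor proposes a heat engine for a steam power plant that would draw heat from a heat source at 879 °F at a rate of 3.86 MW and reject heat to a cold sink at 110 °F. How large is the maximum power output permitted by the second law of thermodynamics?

T_H = 879 °F → (879 − 32) × 5/9 = 470.56 °C = 743.71 K.
T_C = 110 °F → (110 − 32) × 5/9 = 43.33 °C = 316.48 K.
The upper bound on efficiency is η_max = 1 − T_C/T_H = 1 − 316.48/743.71 = 0.5745.
W_max = η_max · Q_H = 0.5745 × 3.86 = 2.22 MW.

Ẇ_max ≈ 2.22 MW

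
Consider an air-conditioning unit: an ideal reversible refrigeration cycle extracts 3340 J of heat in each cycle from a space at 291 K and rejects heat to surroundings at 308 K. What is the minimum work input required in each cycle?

W_in ≈ 195 J

The reversible coefficient of performance is COP_R = T_C/(T_H − T_C) = 291.00/17.00 = 17.1176.
W = Q_C/COP_R = 3340/17.1176 = 195 J.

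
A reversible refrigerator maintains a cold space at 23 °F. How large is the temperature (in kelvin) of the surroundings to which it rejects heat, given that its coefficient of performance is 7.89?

T_H ≈ 302.1 K

T_C = 23 °F → (23 − 32) × 5/9 = -5.00 °C = 268.15 K.
COP_R = T_C/(T_H − T_C) ⇒ T_H = T_C·(1 + 1/COP_R) = 268.15 × (1 + 1/7.89) = 302.1 K.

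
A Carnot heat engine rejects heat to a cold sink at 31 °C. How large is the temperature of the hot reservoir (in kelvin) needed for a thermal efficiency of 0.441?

T_H ≈ 544 K

T_C = 31 °C → 31 + 273.15 = 304.15 K.
From η = 1 − T_C/T_H, solving for T_H gives T_H = T_C/(1 − η) = 304.15/(1 − 0.441) = 544 K.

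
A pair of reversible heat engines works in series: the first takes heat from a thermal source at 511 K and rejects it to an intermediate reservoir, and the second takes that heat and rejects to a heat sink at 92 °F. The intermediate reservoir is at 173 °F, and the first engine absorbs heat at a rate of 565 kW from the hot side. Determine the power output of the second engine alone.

T_C = 92 °F → (92 − 32) × 5/9 = 33.33 °C = 306.48 K.
T_m = 173 °F → (173 − 32) × 5/9 = 78.33 °C = 351.48 K.
Heat entering the second stage: Q_m = Q_H·(T_m/T_H) = 565 × 351.48/511.00 = 388.6 kW.
Second-stage efficiency η₂ = 1 − T_C/T_m = 1 − 306.48/351.48 = 0.1280, so W₂ = η₂·Q_m = 49.76 kW.

Ẇ₂ ≈ 49.76 kW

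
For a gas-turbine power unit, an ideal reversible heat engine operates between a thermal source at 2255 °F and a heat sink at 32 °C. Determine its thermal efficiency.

T_H = 2255 °F → (2255 − 32) × 5/9 = 1235.00 °C = 1508.15 K.
T_C = 32 °C → 32 + 273.15 = 305.15 K.
η_rev = 1 − T_C/T_H = 1 − 305.15/1508.15 = 0.798.

η ≈ 0.798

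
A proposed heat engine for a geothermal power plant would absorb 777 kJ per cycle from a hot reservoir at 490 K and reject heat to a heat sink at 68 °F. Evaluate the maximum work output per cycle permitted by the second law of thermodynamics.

T_C = 68 °F → (68 − 32) × 5/9 = 20.00 °C = 293.15 K.
By the Carnot theorem, η_max = 1 − T_C/T_H = 1 − 293.15/490.00 = 0.4017.
W_max = η_max · Q_H = 0.4017 × 777 = 312 kJ.

W_max ≈ 312 kJ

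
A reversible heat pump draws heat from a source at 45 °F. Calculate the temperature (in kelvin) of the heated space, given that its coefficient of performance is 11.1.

T_H ≈ 308 K

T_C = 45 °F → (45 − 32) × 5/9 = 7.22 °C = 280.37 K.
COP_HP = T_H/(T_H − T_C) ⇒ T_H = T_C·COP_HP/(COP_HP − 1) = 280.37 × 11.1/(11.1 − 1) = 308 K.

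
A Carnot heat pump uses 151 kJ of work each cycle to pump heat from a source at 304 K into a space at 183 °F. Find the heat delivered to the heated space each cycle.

T_H = 183 °F → (183 − 32) × 5/9 = 83.89 °C = 357.04 K.
For a reversible heat pump, COP_HP = T_H/(T_H − T_C) = 357.04/53.04 = 6.7316.
Q_H = COP_HP · W = 6.7316 × 151 = 1020 kJ.

Q_H ≈ 1020 kJ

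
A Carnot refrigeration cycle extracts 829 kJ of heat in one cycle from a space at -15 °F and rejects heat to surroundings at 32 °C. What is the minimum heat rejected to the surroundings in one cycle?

T_H = 32 °C → 32 + 273.15 = 305.15 K.
T_C = -15 °F → (-15 − 32) × 5/9 = -26.11 °C = 247.04 K.
For a reversible cycle Q_H/Q_C = T_H/T_C, so Q_H = Q_C·T_H/T_C = 829 × 305.15/247.04 = 1020 kJ.

Q_H ≈ 1020 kJ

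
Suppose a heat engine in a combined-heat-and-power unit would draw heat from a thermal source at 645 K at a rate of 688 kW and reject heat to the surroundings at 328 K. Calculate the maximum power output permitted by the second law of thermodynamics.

Ẇ_max ≈ 338.1 kW

The second-law ceiling is the Carnot efficiency, η_max = 1 − T_C/T_H = 1 − 328.00/645.00 = 0.4915.
W_max = η_max · Q_H = 0.4915 × 688 = 338.1 kW.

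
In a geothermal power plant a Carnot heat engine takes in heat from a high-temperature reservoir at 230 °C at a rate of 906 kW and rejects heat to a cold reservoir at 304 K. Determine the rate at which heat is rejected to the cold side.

Q̇_C ≈ 547 kW

T_H = 230 °C → 230 + 273.15 = 503.15 K.
For a reversible engine, η = 1 − T_C/T_H = 1 − 304.00/503.15 = 0.3958.
For a reversible cycle Q_C/Q_H = T_C/T_H, so Q_C = 906 × 304.00/503.15 = 547 kW.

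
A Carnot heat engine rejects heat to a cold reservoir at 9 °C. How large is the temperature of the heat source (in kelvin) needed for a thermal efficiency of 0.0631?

T_H ≈ 301 K

T_C = 9 °C → 9 + 273.15 = 282.15 K.
From η = 1 − T_C/T_H, solving for T_H gives T_H = T_C/(1 − η) = 282.15/(1 − 0.0631) = 301 K.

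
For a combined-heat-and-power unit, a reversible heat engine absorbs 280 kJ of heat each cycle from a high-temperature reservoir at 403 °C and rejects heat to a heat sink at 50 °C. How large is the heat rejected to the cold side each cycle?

Q_C ≈ 134 kJ

T_H = 403 °C → 403 + 273.15 = 676.15 K.
T_C = 50 °C → 50 + 273.15 = 323.15 K.
Since the cycle is reversible, η = 1 − T_C/T_H = 1 − 323.15/676.15 = 0.5221.
For a reversible cycle Q_C/Q_H = T_C/T_H, so Q_C = 280 × 323.15/676.15 = 134 kJ.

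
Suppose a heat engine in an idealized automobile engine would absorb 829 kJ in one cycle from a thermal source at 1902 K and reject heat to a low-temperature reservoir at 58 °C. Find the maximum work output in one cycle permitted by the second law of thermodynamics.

T_C = 58 °C → 58 + 273.15 = 331.15 K.
The second-law ceiling is the Carnot efficiency, η_max = 1 − T_C/T_H = 1 − 331.15/1902.00 = 0.8259.
W_max = η_max · Q_H = 0.8259 × 829 = 685 kJ.

W_max ≈ 685 kJ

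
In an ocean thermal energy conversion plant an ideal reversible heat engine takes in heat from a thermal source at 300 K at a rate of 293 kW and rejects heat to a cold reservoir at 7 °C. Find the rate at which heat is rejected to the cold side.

Q̇_C ≈ 273.6 kW

T_C = 7 °C → 7 + 273.15 = 280.15 K.
For a reversible engine, η = 1 − T_C/T_H = 1 − 280.15/300.00 = 0.0662.
For a reversible cycle Q_C/Q_H = T_C/T_H, so Q_C = 293 × 280.15/300.00 = 273.6 kW.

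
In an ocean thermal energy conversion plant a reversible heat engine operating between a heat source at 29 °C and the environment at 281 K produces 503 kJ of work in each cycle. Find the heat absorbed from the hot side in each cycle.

Q_H ≈ 7190 kJ

T_H = 29 °C → 29 + 273.15 = 302.15 K.
Carnot efficiency: η = 1 − T_C/T_H = 1 − 281.00/302.15 = 0.0700.
Q_H = W/η = 503/0.0700 = 7190 kJ.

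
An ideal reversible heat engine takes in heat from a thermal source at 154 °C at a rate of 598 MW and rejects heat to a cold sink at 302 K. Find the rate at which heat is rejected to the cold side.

Q̇_C ≈ 423 MW

T_H = 154 °C → 154 + 273.15 = 427.15 K.
For a reversible engine, η = 1 − T_C/T_H = 1 − 302.00/427.15 = 0.2930.
For a reversible cycle Q_C/Q_H = T_C/T_H, so Q_C = 598 × 302.00/427.15 = 423 MW.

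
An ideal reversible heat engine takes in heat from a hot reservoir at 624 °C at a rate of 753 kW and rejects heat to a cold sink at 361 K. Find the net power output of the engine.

Ẇ ≈ 450 kW

T_H = 624 °C → 624 + 273.15 = 897.15 K.
The Carnot efficiency is η = 1 − T_C/T_H = 1 − 361.00/897.15 = 0.5976.
W = η·Q_H = 0.5976 × 753 = 450 kW.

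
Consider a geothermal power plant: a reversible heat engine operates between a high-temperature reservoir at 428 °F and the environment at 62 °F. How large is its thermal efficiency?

η ≈ 0.412

T_H = 428 °F → (428 − 32) × 5/9 = 220.00 °C = 493.15 K.
T_C = 62 °F → (62 − 32) × 5/9 = 16.67 °C = 289.82 K.
The Carnot efficiency is η = 1 − T_C/T_H = 1 − 289.82/493.15 = 0.412.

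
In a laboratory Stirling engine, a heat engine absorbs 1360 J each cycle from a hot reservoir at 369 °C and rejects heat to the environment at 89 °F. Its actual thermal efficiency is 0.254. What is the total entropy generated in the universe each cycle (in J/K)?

ΔS_univ ≈ 1.21 J/K

T_H = 369 °C → 369 + 273.15 = 642.15 K.
T_C = 89 °F → (89 − 32) × 5/9 = 31.67 °C = 304.82 K.
W = η·Q_H = 0.254 × 1360 = 345.4 J, so Q_C = Q_H − W = 1015 J.
Reservoir entropy changes: ΔS_H = −Q_H/T_H = −1360/642.15 = -2.118 J/K and ΔS_C = +Q_C/T_C = 1015/304.82 = 3.328 J/K.
ΔS_univ = −Q_H/T_H + Q_C/T_C = 1.21 J/K (> 0, since η = 0.254 < η_Carnot = 0.525).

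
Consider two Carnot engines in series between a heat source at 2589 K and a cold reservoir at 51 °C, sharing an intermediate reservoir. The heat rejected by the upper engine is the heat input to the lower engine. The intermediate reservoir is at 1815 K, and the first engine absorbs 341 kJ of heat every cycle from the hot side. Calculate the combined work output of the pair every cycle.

W_total ≈ 298.3 kJ

T_C = 51 °C → 51 + 273.15 = 324.15 K.
Two reversible stages in series are equivalent to a single Carnot engine between T_H and T_C, so η_total = 1 − T_C/T_H = 1 − 324.15/2589.00 = 0.8748.
W_total = η_total · Q_H = 0.8748 × 341 = 298.3 kJ.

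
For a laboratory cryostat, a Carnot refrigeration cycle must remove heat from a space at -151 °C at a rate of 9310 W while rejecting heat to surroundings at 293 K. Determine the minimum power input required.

T_C = -151 °C → -151 + 273.15 = 122.15 K.
The reversible coefficient of performance is COP_R = T_C/(T_H − T_C) = 122.15/170.85 = 0.7150.
W = Q_C/COP_R = 9310/0.7150 = 13000 W.

Ẇ_in ≈ 13000 W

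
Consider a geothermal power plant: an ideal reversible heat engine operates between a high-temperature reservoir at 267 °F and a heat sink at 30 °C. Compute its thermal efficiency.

η ≈ 0.249

T_H = 267 °F → (267 − 32) × 5/9 = 130.56 °C = 403.71 K.
T_C = 30 °C → 30 + 273.15 = 303.15 K.
Carnot efficiency: η = 1 − T_C/T_H = 1 − 303.15/403.71 = 0.249.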